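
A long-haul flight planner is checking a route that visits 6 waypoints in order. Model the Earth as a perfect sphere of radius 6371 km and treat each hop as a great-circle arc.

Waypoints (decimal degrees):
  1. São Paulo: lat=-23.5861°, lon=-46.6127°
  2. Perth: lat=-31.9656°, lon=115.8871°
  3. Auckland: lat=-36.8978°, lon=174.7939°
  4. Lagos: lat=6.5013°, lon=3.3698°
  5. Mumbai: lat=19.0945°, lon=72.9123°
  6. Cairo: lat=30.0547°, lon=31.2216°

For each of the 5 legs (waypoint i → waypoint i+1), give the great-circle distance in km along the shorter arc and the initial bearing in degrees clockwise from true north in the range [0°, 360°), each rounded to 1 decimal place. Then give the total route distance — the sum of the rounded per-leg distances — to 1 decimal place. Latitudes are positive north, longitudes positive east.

Leg 1: φ1=-0.4116551, φ2=-0.5579050, Δφ=-0.1462499, Δλ=2.8361565 rad; a=sin²(Δφ/2)+cosφ1·cosφ2·sin²(Δλ/2)=0.7648383922; c=2·atan2(√a, √(1-a))=2.129015786; dist=6371·c=13563.960 ≈ 13564.0 km; running total=13564.0 km
Leg 1 bearing: y=sinΔλ·cosφ2=0.25511143, x=cosφ1·sinφ2-sinφ1·cosφ2·cosΔλ=-0.80892562; θ=atan2(y, x)=162.4963° ≈ 162.5°
Leg 2: φ1=-0.5579050, φ2=-0.6439881, Δφ=-0.0860831, Δλ=1.0281176 rad; a=sin²(Δφ/2)+cosφ1·cosφ2·sin²(Δλ/2)=0.1658886593; c=2·atan2(√a, √(1-a))=0.838979104; dist=6371·c=5345.136 ≈ 5345.1 km; running total=18909.1 km
Leg 2 bearing: y=sinΔλ·cosφ2=0.68481241, x=cosφ1·sinφ2-sinφ1·cosφ2·cosΔλ=-0.29070674; θ=atan2(y, x)=113.0015° ≈ 113.0°
Leg 3: φ1=-0.6439881, φ2=0.1134691, Δφ=0.7574572, Δλ=-2.9919150 rad; a=sin²(Δφ/2)+cosφ1·cosφ2·sin²(Δλ/2)=0.9268303502; c=2·atan2(√a, √(1-a))=2.593770247; dist=6371·c=16524.910 ≈ 16524.9 km; running total=35434.0 km
Leg 3 bearing: y=sinΔλ·cosφ2=-0.14816049, x=cosφ1·sinφ2-sinφ1·cosφ2·cosΔλ=-0.49931140; θ=atan2(y, x)=-163.4728° <0 so +360° → 196.5272° ≈ 196.5°
Leg 4: φ1=0.1134691, φ2=0.3332619, Δφ=0.2197928, Δλ=1.2137456 rad; a=sin²(Δφ/2)+cosφ1·cosφ2·sin²(Δλ/2)=0.3174011498; c=2·atan2(√a, √(1-a))=1.196951164; dist=6371·c=7625.776 ≈ 7625.8 km; running total=43059.8 km
Leg 4 bearing: y=sinΔλ·cosφ2=0.88538202, x=cosφ1·sinφ2-sinφ1·cosφ2·cosΔλ=0.28762705; θ=atan2(y, x)=72.0030° ≈ 72.0°
Leg 5: φ1=0.3332619, φ2=0.5245535, Δφ=0.1912916, Δλ=-0.7276400 rad; a=sin²(Δφ/2)+cosφ1·cosφ2·sin²(Δλ/2)=0.1126916465; c=2·atan2(√a, √(1-a))=0.684687520; dist=6371·c=4362.144 ≈ 4362.1 km; running total=47421.9 km
Leg 5 bearing: y=sinΔλ·cosφ2=-0.57568367, x=cosφ1·sinφ2-sinφ1·cosφ2·cosΔλ=0.26183442; θ=atan2(y, x)=-65.5428° <0 so +360° → 294.4572° ≈ 294.5°

Leg 1: dist=13564.0 km, bearing=162.5°
Leg 2: dist=5345.1 km, bearing=113.0°
Leg 3: dist=16524.9 km, bearing=196.5°
Leg 4: dist=7625.8 km, bearing=72.0°
Leg 5: dist=4362.1 km, bearing=294.5°
Total: 47421.9 km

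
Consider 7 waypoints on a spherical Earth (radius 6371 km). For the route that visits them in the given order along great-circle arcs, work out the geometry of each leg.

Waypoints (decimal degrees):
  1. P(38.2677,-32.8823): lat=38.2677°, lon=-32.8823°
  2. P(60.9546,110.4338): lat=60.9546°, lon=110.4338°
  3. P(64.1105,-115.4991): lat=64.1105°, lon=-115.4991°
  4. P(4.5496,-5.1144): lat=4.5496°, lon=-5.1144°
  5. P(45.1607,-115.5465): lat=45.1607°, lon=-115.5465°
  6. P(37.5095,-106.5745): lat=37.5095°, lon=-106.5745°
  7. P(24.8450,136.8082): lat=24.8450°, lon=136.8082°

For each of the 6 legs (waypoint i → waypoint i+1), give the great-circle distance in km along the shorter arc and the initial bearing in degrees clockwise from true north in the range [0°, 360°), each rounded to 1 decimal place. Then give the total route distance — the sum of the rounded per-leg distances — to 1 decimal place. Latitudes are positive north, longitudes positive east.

Leg 1: φ1=0.6678974, φ2=1.0638585, Δφ=0.3959611, Δλ=2.5013378 rad; a=sin²(Δφ/2)+cosφ1·cosφ2·sin²(Δλ/2)=0.3821196858; c=2·atan2(√a, √(1-a))=1.332795141; dist=6371·c=8491.238 ≈ 8491.2 km; running total=8491.2 km
Leg 1 bearing: y=sinΔλ·cosφ2=0.29003911, x=cosφ1·sinφ2-sinφ1·cosφ2·cosΔλ=0.92752048; θ=atan2(y, x)=17.3647° ≈ 17.4°
Leg 2: φ1=1.0638585, φ2=1.1189393, Δφ=0.0550808, Δλ=-3.9432730 rad; a=sin²(Δφ/2)+cosφ1·cosφ2·sin²(Δλ/2)=0.1804714156; c=2·atan2(√a, √(1-a))=0.877524481; dist=6371·c=5590.708 ≈ 5590.7 km; running total=14081.9 km
Leg 2 bearing: y=sinΔλ·cosφ2=0.31373489, x=cosφ1·sinφ2-sinφ1·cosφ2·cosΔλ=0.70226516; θ=atan2(y, x)=24.0726° ≈ 24.1°
Leg 3: φ1=1.1189393, φ2=0.0794055, Δφ=-1.0395338, Δλ=1.9265765 rad; a=sin²(Δφ/2)+cosφ1·cosφ2·sin²(Δλ/2)=0.5401248823; c=2·atan2(√a, √(1-a))=1.651132477; dist=6371·c=10519.365 ≈ 10519.4 km; running total=24601.3 km
Leg 3 bearing: y=sinΔλ·cosφ2=0.93442141, x=cosφ1·sinφ2-sinφ1·cosφ2·cosΔλ=0.34701097; θ=atan2(y, x)=69.6268° ≈ 69.6°
Leg 4: φ1=0.0794055, φ2=0.7882029, Δφ=0.7087974, Δλ=-1.9274037 rad; a=sin²(Δφ/2)+cosφ1·cosφ2·sin²(Δλ/2)=0.5945668548; c=2·atan2(√a, √(1-a))=1.761076185; dist=6371·c=11219.816 ≈ 11219.8 km; running total=35821.1 km
Leg 4 bearing: y=sinΔλ·cosφ2=-0.66075917, x=cosφ1·sinφ2-sinφ1·cosφ2·cosΔλ=0.72637852; θ=atan2(y, x)=-42.2916° <0 so +360° → 317.7084° ≈ 317.7°
Leg 5: φ1=0.7882029, φ2=0.6546643, Δφ=-0.1335386, Δλ=0.1565909 rad; a=sin²(Δφ/2)+cosφ1·cosφ2·sin²(Δλ/2)=0.0078733671; c=2·atan2(√a, √(1-a))=0.177697694; dist=6371·c=1132.112 ≈ 1132.1 km; running total=36953.2 km
Leg 5 bearing: y=sinΔλ·cosφ2=0.12370912, x=cosφ1·sinφ2-sinφ1·cosφ2·cosΔλ=-0.12625991; θ=atan2(y, x)=135.5847° ≈ 135.6°
Leg 6: φ1=0.6546643, φ2=0.4336271, Δφ=-0.2210372, Δλ=4.2478295 rad; a=sin²(Δφ/2)+cosφ1·cosφ2·sin²(Δλ/2)=0.5333357883; c=2·atan2(√a, √(1-a))=1.637517396; dist=6371·c=10432.623 ≈ 10432.6 km; running total=47385.8 km
Leg 6 bearing: y=sinΔλ·cosφ2=-0.81127554, x=cosφ1·sinφ2-sinφ1·cosφ2·cosΔλ=0.58085015; θ=atan2(y, x)=-54.3984° <0 so +360° → 305.6016° ≈ 305.6°

Leg 1: dist=8491.2 km, bearing=17.4°
Leg 2: dist=5590.7 km, bearing=24.1°
Leg 3: dist=10519.4 km, bearing=69.6°
Leg 4: dist=11219.8 km, bearing=317.7°
Leg 5: dist=1132.1 km, bearing=135.6°
Leg 6: dist=10432.6 km, bearing=305.6°
Total: 47385.8 km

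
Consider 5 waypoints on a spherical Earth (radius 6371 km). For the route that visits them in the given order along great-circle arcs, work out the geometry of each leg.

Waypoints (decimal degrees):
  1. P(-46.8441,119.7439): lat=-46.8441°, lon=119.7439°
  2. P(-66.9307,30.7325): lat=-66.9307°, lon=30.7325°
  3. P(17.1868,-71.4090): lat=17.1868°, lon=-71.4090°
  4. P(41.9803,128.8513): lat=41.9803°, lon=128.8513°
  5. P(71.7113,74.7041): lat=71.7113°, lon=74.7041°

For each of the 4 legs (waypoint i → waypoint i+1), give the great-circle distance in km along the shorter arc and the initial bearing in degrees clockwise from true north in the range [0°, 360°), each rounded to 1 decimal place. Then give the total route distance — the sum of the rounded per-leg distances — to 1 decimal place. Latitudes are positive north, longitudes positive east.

Leg 1: φ1=-0.8175838, φ2=-1.1681611, Δφ=-0.3505773, Δλ=-1.5535420 rad; a=sin²(Δφ/2)+cosφ1·cosφ2·sin²(Δλ/2)=0.1621085390; c=2·atan2(√a, √(1-a))=0.828769977; dist=6371·c=5280.094 ≈ 5280.1 km; running total=5280.1 km
Leg 1 bearing: y=sinΔλ·cosφ2=-0.39178588, x=cosφ1·sinφ2-sinφ1·cosφ2·cosΔλ=-0.62435668; θ=atan2(y, x)=-147.8916° <0 so +360° → 212.1084° ≈ 212.1°
Leg 2: φ1=-1.1681611, φ2=0.2999662, Δφ=1.4681273, Δλ=-1.7827055 rad; a=sin²(Δφ/2)+cosφ1·cosφ2·sin²(Δλ/2)=0.6752967162; c=2·atan2(√a, √(1-a))=1.929001007; dist=6371·c=12289.665 ≈ 12289.7 km; running total=17569.8 km
Leg 2 bearing: y=sinΔλ·cosφ2=-0.93397646, x=cosφ1·sinφ2-sinφ1·cosφ2·cosΔλ=-0.06908120; θ=atan2(y, x)=-94.2302° <0 so +360° → 265.7698° ≈ 265.8°
Leg 3: φ1=0.2999662, φ2=0.7326945, Δφ=0.4327282, Δλ=3.4952016 rad; a=sin²(Δφ/2)+cosφ1·cosφ2·sin²(Δλ/2)=0.7342982489; c=2·atan2(√a, √(1-a))=2.058497706; dist=6371·c=13114.689 ≈ 13114.7 km; running total=30684.5 km
Leg 3 bearing: y=sinΔλ·cosφ2=-0.25742009, x=cosφ1·sinφ2-sinφ1·cosφ2·cosΔλ=0.84507528; θ=atan2(y, x)=-16.9414° <0 so +360° → 343.0586° ≈ 343.1°
Leg 4: φ1=0.7326945, φ2=1.2515983, Δφ=0.5189038, Δλ=-0.9450469 rad; a=sin²(Δφ/2)+cosφ1·cosφ2·sin²(Δλ/2)=0.1141406696; c=2·atan2(√a, √(1-a))=0.689257139; dist=6371·c=4391.257 ≈ 4391.3 km; running total=35075.8 km
Leg 4 bearing: y=sinΔλ·cosφ2=-0.25434678, x=cosφ1·sinφ2-sinφ1·cosφ2·cosΔλ=0.58288766; θ=atan2(y, x)=-23.5744° <0 so +360° → 336.4256° ≈ 336.4°

Leg 1: dist=5280.1 km, bearing=212.1°
Leg 2: dist=12289.7 km, bearing=265.8°
Leg 3: dist=13114.7 km, bearing=343.1°
Leg 4: dist=4391.3 km, bearing=336.4°
Total: 35075.8 km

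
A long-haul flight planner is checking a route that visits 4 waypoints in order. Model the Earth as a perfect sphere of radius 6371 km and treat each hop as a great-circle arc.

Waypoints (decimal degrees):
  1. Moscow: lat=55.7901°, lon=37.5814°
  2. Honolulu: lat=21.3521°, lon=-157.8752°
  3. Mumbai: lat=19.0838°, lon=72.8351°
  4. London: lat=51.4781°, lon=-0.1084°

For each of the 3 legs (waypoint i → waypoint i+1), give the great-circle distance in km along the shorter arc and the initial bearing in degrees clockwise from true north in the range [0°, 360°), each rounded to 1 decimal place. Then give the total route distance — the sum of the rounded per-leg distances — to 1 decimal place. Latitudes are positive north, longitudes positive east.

Leg 1: φ1=0.9737209, φ2=0.3726644, Δφ=-0.6010565, Δλ=-3.4113612 rad; a=sin²(Δφ/2)+cosφ1·cosφ2·sin²(Δλ/2)=0.6017967936; c=2·atan2(√a, √(1-a))=1.775823319; dist=6371·c=11313.770 ≈ 11313.8 km; running total=11313.8 km
Leg 1 bearing: y=sinΔλ·cosφ2=0.24821538, x=cosφ1·sinφ2-sinφ1·cosφ2·cosΔλ=0.94706852; θ=atan2(y, x)=14.6862° ≈ 14.7°
Leg 2: φ1=0.3726644, φ2=0.3330751, Δφ=-0.0395893, Δλ=4.0266544 rad; a=sin²(Δφ/2)+cosφ1·cosφ2·sin²(Δλ/2)=0.7191604471; c=2·atan2(√a, √(1-a))=2.024526022; dist=6371·c=12898.255 ≈ 12898.3 km; running total=24212.1 km
Leg 2 bearing: y=sinΔλ·cosφ2=-0.73141862, x=cosφ1·sinφ2-sinφ1·cosφ2·cosΔλ=0.52239984; θ=atan2(y, x)=-54.4645° <0 so +360° → 305.5355° ≈ 305.5°
Leg 3: φ1=0.3330751, φ2=0.8984623, Δφ=0.5653872, Δλ=-1.2731042 rad; a=sin²(Δφ/2)+cosφ1·cosφ2·sin²(Δλ/2)=0.2857815156; c=2·atan2(√a, √(1-a))=1.128034097; dist=6371·c=7186.705 ≈ 7186.7 km; running total=31398.8 km
Leg 3 bearing: y=sinΔλ·cosφ2=-0.59541987, x=cosφ1·sinφ2-sinφ1·cosφ2·cosΔλ=0.67964471; θ=atan2(y, x)=-41.2208° <0 so +360° → 318.7792° ≈ 318.8°

Leg 1: dist=11313.8 km, bearing=14.7°
Leg 2: dist=12898.3 km, bearing=305.5°
Leg 3: dist=7186.7 km, bearing=318.8°
Total: 31398.8 km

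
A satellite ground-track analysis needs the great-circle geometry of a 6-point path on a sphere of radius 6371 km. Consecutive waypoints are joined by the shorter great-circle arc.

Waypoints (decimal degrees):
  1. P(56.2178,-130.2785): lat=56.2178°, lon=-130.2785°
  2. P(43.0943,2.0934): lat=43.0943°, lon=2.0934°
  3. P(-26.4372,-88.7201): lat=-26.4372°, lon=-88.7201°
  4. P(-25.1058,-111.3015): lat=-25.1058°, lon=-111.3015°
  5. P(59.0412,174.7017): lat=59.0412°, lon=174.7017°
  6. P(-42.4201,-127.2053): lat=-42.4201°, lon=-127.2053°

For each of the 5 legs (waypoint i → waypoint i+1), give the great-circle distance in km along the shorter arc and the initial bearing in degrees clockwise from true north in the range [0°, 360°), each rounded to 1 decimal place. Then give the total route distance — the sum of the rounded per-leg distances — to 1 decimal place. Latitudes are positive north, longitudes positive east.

Leg 1: dist=8105.0 km, bearing=34.4°
Leg 2: dist=12038.8 km, bearing=250.5°
Leg 3: dist=2263.1 km, bearing=268.7°
Leg 4: dist=11521.6 km, bearing=329.4°
Leg 5: dist=12475.4 km, bearing=137.4°
Total: 46403.9 km

Leg 1: φ1=0.9811857, φ2=0.7521374, Δφ=-0.2290483, Δλ=2.3103255 rad; a=sin²(Δφ/2)+cosφ1·cosφ2·sin²(Δλ/2)=0.3528979724; c=2·atan2(√a, √(1-a))=1.272173717; dist=6371·c=8105.019 ≈ 8105.0 km; running total=8105.0 km
Leg 1 bearing: y=sinΔλ·cosφ2=0.53948385, x=cosφ1·sinφ2-sinφ1·cosφ2·cosΔλ=0.78892404; θ=atan2(y, x)=34.3652° ≈ 34.4°
Leg 2: φ1=0.7521374, φ2=-0.4614162, Δφ=-1.2135536, Δλ=-1.5849946 rad; a=sin²(Δφ/2)+cosφ1·cosφ2·sin²(Δλ/2)=0.6567279688; c=2·atan2(√a, √(1-a))=1.889626535; dist=6371·c=12038.811 ≈ 12038.8 km; running total=20143.8 km
Leg 2 bearing: y=sinΔλ·cosφ2=-0.89533263, x=cosφ1·sinφ2-sinφ1·cosφ2·cosΔλ=-0.31642511; θ=atan2(y, x)=-109.4642° <0 so +360° → 250.5358° ≈ 250.5°
Leg 3: φ1=-0.4614162, φ2=-0.4381789, Δφ=0.0232373, Δλ=-0.3941198 rad; a=sin²(Δφ/2)+cosφ1·cosφ2·sin²(Δλ/2)=0.0312161047; c=2·atan2(√a, √(1-a))=0.355226342; dist=6371·c=2263.147 ≈ 2263.1 km; running total=22406.9 km
Leg 3 bearing: y=sinΔλ·cosφ2=-0.34771794, x=cosφ1·sinφ2-sinφ1·cosφ2·cosΔλ=-0.00767270; θ=atan2(y, x)=-91.2641° <0 so +360° → 268.7359° ≈ 268.7°
Leg 4: φ1=-0.4381789, φ2=1.0304633, Δφ=1.4686422, Δλ=4.9916975 rad; a=sin²(Δφ/2)+cosφ1·cosφ2·sin²(Δλ/2)=0.6177112646; c=2·atan2(√a, √(1-a))=1.808449621; dist=6371·c=11521.633 ≈ 11521.6 km; running total=33928.5 km
Leg 4 bearing: y=sinΔλ·cosφ2=-0.49448583, x=cosφ1·sinφ2-sinφ1·cosφ2·cosΔλ=0.83669588; θ=atan2(y, x)=-30.5830° <0 so +360° → 329.4170° ≈ 329.4°
Leg 5: φ1=1.0304633, φ2=-0.7403704, Δφ=-1.7708337, Δλ=-5.2692712 rad; a=sin²(Δφ/2)+cosφ1·cosφ2·sin²(Δλ/2)=0.6888724122; c=2·atan2(√a, √(1-a))=1.958155777; dist=6371·c=12475.410 ≈ 12475.4 km; running total=46403.9 km
Leg 5 bearing: y=sinΔλ·cosφ2=0.62667915, x=cosφ1·sinφ2-sinφ1·cosφ2·cosΔλ=-0.68160259; θ=atan2(y, x)=137.4039° ≈ 137.4°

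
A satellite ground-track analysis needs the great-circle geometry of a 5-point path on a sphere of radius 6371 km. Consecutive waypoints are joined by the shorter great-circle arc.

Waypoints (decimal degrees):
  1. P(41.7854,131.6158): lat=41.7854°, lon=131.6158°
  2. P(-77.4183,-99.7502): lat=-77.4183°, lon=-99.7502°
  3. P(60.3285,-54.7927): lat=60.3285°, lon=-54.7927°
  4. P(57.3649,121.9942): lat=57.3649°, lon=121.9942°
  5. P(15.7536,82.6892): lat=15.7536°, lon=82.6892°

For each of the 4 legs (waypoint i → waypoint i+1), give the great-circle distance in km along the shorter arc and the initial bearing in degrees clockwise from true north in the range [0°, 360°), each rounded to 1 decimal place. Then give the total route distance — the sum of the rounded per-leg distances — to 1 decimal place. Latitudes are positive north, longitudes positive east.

Leg 1: φ1=0.7292928, φ2=-1.3512042, Δφ=-2.0804970, Δλ=-4.0380985 rad; a=sin²(Δφ/2)+cosφ1·cosφ2·sin²(Δλ/2)=0.8758751269; c=2·atan2(√a, √(1-a))=2.421508526; dist=6371·c=15427.431 ≈ 15427.4 km; running total=15427.4 km
Leg 1 bearing: y=sinΔλ·cosφ2=0.17015912, x=cosφ1·sinφ2-sinφ1·cosφ2·cosΔλ=-0.63711650; θ=atan2(y, x)=165.0466° ≈ 165.0°
Leg 2: φ1=-1.3512042, φ2=1.0529310, Δφ=2.4041352, Δλ=0.7846564 rad; a=sin²(Δφ/2)+cosφ1·cosφ2·sin²(Δλ/2)=0.8858537055; c=2·atan2(√a, √(1-a))=2.452317825; dist=6371·c=15623.717 ≈ 15623.7 km; running total=31051.1 km
Leg 2 bearing: y=sinΔλ·cosφ2=0.34977688, x=cosφ1·sinφ2-sinφ1·cosφ2·cosΔλ=0.53115328; θ=atan2(y, x)=33.3658° ≈ 33.4°
Leg 3: φ1=1.0529310, φ2=1.0012064, Δφ=-0.0517246, Δλ=3.0855135 rad; a=sin²(Δφ/2)+cosφ1·cosφ2·sin²(Δλ/2)=0.2674201388; c=2·atan2(√a, √(1-a))=1.086981293; dist=6371·c=6925.158 ≈ 6925.2 km; running total=37976.3 km
Leg 3 bearing: y=sinΔλ·cosφ2=0.03022691, x=cosφ1·sinφ2-sinφ1·cosφ2·cosΔλ=0.88471056; θ=atan2(y, x)=1.9568° ≈ 2.0°
Leg 4: φ1=1.0012064, φ2=0.2749522, Δφ=-0.7262542, Δλ=-0.6860017 rad; a=sin²(Δφ/2)+cosφ1·cosφ2·sin²(Δλ/2)=0.1848726564; c=2·atan2(√a, √(1-a))=0.888915118; dist=6371·c=5663.278 ≈ 5663.3 km; running total=43639.6 km
Leg 4 bearing: y=sinΔλ·cosφ2=-0.60965493, x=cosφ1·sinφ2-sinφ1·cosφ2·cosΔλ=-0.48072851; θ=atan2(y, x)=-128.2567° <0 so +360° → 231.7433° ≈ 231.7°

Leg 1: dist=15427.4 km, bearing=165.0°
Leg 2: dist=15623.7 km, bearing=33.4°
Leg 3: dist=6925.2 km, bearing=2.0°
Leg 4: dist=5663.3 km, bearing=231.7°
Total: 43639.6 km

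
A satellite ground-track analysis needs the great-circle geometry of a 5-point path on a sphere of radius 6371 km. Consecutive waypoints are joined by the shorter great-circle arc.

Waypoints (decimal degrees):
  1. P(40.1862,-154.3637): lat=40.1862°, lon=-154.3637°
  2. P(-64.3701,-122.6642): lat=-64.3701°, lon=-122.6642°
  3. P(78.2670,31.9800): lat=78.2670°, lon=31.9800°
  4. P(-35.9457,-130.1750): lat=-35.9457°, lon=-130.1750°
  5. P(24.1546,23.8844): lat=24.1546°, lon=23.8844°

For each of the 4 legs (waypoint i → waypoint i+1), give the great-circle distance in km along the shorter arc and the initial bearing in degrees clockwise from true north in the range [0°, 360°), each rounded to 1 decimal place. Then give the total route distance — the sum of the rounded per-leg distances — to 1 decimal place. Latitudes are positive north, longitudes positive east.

Leg 1: dist=11952.9 km, bearing=166.2°
Leg 2: dist=18259.1 km, bearing=18.7°
Leg 3: dist=15234.7 km, bearing=338.7°
Leg 4: dist=17207.7 km, bearing=110.6°
Total: 62654.4 km

Leg 1: φ1=0.7013815, φ2=-1.1234702, Δφ=-1.8248517, Δλ=0.5532606 rad; a=sin²(Δφ/2)+cosφ1·cosφ2·sin²(Δλ/2)=0.6503147306; c=2·atan2(√a, √(1-a))=1.876148904; dist=6371·c=11952.945 ≈ 11952.9 km; running total=11952.9 km
Leg 1 bearing: y=sinΔλ·cosφ2=0.22729287, x=cosφ1·sinφ2-sinφ1·cosφ2·cosΔλ=-0.92626124; θ=atan2(y, x)=166.2128° ≈ 166.2°
Leg 2: φ1=-1.1234702, φ2=1.3660168, Δφ=2.4894870, Δλ=2.6990505 rad; a=sin²(Δφ/2)+cosφ1·cosφ2·sin²(Δλ/2)=0.9811279242; c=2·atan2(√a, √(1-a))=2.865969695; dist=6371·c=18259.093 ≈ 18259.1 km; running total=30212.0 km
Leg 2 bearing: y=sinΔλ·cosφ2=0.08708276, x=cosφ1·sinφ2-sinφ1·cosφ2·cosΔλ=0.25783769; θ=atan2(y, x)=18.6620° ≈ 18.7°
Leg 3: φ1=1.3660168, φ2=-0.6273708, Δφ=-1.9933877, Δλ=-2.8301386 rad; a=sin²(Δφ/2)+cosφ1·cosφ2·sin²(Δλ/2)=0.8657302199; c=2·atan2(√a, √(1-a))=2.391257596; dist=6371·c=15234.702 ≈ 15234.7 km; running total=45446.7 km
Leg 3 bearing: y=sinΔλ·cosφ2=-0.24808820, x=cosφ1·sinφ2-sinφ1·cosφ2·cosΔλ=0.63515185; θ=atan2(y, x)=-21.3355° <0 so +360° → 338.6645° ≈ 338.7°
Leg 4: φ1=-0.6273708, φ2=0.4215773, Δφ=1.0489481, Δλ=2.6888438 rad; a=sin²(Δφ/2)+cosφ1·cosφ2·sin²(Δλ/2)=0.9522372771; c=2·atan2(√a, √(1-a))=2.700942519; dist=6371·c=17207.705 ≈ 17207.7 km; running total=62654.4 km
Leg 4 bearing: y=sinΔλ·cosφ2=0.39913897, x=cosφ1·sinφ2-sinφ1·cosφ2·cosΔλ=-0.15037906; θ=atan2(y, x)=110.6443° ≈ 110.6°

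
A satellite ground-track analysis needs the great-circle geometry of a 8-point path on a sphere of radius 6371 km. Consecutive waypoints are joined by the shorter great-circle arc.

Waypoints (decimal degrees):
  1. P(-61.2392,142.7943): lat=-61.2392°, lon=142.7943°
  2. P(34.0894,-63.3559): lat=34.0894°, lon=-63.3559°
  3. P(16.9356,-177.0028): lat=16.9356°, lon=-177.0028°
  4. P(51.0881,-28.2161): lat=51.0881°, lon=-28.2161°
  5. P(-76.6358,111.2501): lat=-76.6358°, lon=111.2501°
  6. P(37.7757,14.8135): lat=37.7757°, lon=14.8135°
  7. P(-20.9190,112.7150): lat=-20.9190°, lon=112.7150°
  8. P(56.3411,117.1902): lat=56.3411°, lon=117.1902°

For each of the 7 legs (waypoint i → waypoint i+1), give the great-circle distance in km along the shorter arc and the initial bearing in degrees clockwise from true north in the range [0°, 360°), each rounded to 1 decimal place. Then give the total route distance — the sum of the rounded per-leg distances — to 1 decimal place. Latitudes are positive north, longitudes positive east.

Leg 1: dist=16468.7 km, bearing=136.3°
Leg 2: dist=10995.8 km, bearing=297.5°
Leg 3: dist=11863.7 km, bearing=19.9°
Leg 4: dist=16696.6 km, bearing=162.4°
Leg 5: dist=14239.4 km, bearing=274.0°
Leg 6: dist=12084.2 km, bearing=102.4°
Leg 7: dist=8601.2 km, bearing=2.5°
Total: 90949.6 km

Leg 1: φ1=-1.0688257, φ2=0.5949723, Δφ=1.6637979, Δλ=-3.5979997 rad; a=sin²(Δφ/2)+cosφ1·cosφ2·sin²(Δλ/2)=0.9245146915; c=2·atan2(√a, √(1-a))=2.584941812; dist=6371·c=16468.664 ≈ 16468.7 km; running total=16468.7 km
Leg 1 bearing: y=sinΔλ·cosφ2=0.36499327, x=cosφ1·sinφ2-sinφ1·cosφ2·cosΔλ=-0.38200657; θ=atan2(y, x)=136.3047° ≈ 136.3°
Leg 2: φ1=0.5949723, φ2=0.2955820, Δφ=-0.2993903, Δλ=-1.9835126 rad; a=sin²(Δφ/2)+cosφ1·cosφ2·sin²(Δλ/2)=0.5772512981; c=2·atan2(√a, √(1-a))=1.725920311; dist=6371·c=10995.838 ≈ 10995.8 km; running total=27464.5 km
Leg 2 bearing: y=sinΔλ·cosφ2=-0.87630883, x=cosφ1·sinφ2-sinφ1·cosφ2·cosΔλ=0.45630229; θ=atan2(y, x)=-62.4936° <0 so +360° → 297.5064° ≈ 297.5°
Leg 3: φ1=0.2955820, φ2=0.8916556, Δφ=0.5960736, Δλ=2.5968178 rad; a=sin²(Δφ/2)+cosφ1·cosφ2·sin²(Δλ/2)=0.6436206859; c=2·atan2(√a, √(1-a))=1.862141919; dist=6371·c=11863.706 ≈ 11863.7 km; running total=39328.2 km
Leg 3 bearing: y=sinΔλ·cosφ2=0.32551026, x=cosφ1·sinφ2-sinφ1·cosφ2·cosΔλ=0.90085263; θ=atan2(y, x)=19.8666° ≈ 19.9°
Leg 4: φ1=0.8916556, φ2=-1.3375470, Δφ=-2.2292026, Δλ=2.4341444 rad; a=sin²(Δφ/2)+cosφ1·cosφ2·sin²(Δλ/2)=0.9336927577; c=2·atan2(√a, √(1-a))=2.620720543; dist=6371·c=16696.611 ≈ 16696.6 km; running total=56024.8 km
Leg 4 bearing: y=sinΔλ·cosφ2=0.15021711, x=cosφ1·sinφ2-sinφ1·cosφ2·cosΔλ=-0.47442301; θ=atan2(y, x)=162.4306° ≈ 162.4°
Leg 5: φ1=-1.3375470, φ2=0.6593103, Δφ=1.9968574, Δλ=-1.6831362 rad; a=sin²(Δφ/2)+cosφ1·cosφ2·sin²(Δλ/2)=0.8082323482; c=2·atan2(√a, √(1-a))=2.235041151; dist=6371·c=14239.447 ≈ 14239.4 km; running total=70264.2 km
Leg 5 bearing: y=sinΔλ·cosφ2=-0.78543251, x=cosφ1·sinφ2-sinφ1·cosφ2·cosΔλ=0.05538092; θ=atan2(y, x)=-85.9667° <0 so +360° → 274.0333° ≈ 274.0°
Leg 6: φ1=0.6593103, φ2=-0.3651054, Δφ=-1.0244158, Δλ=1.7087035 rad; a=sin²(Δφ/2)+cosφ1·cosφ2·sin²(Δλ/2)=0.6601070107; c=2·atan2(√a, √(1-a))=1.896751722; dist=6371·c=12084.205 ≈ 12084.2 km; running total=82348.4 km
Leg 6 bearing: y=sinΔλ·cosφ2=0.92521778, x=cosφ1·sinφ2-sinφ1·cosφ2·cosΔλ=-0.20355597; θ=atan2(y, x)=102.4079° ≈ 102.4°
Leg 7: φ1=-0.3651054, φ2=0.9833377, Δφ=1.3484431, Δλ=0.0781070 rad; a=sin²(Δφ/2)+cosφ1·cosφ2·sin²(Δλ/2)=0.3905264544; c=2·atan2(√a, √(1-a))=1.350061078; dist=6371·c=8601.239 ≈ 8601.2 km; running total=90949.6 km
Leg 7 bearing: y=sinΔλ·cosφ2=0.04324659, x=cosφ1·sinφ2-sinφ1·cosφ2·cosΔλ=0.97477787; θ=atan2(y, x)=2.5403° ≈ 2.5°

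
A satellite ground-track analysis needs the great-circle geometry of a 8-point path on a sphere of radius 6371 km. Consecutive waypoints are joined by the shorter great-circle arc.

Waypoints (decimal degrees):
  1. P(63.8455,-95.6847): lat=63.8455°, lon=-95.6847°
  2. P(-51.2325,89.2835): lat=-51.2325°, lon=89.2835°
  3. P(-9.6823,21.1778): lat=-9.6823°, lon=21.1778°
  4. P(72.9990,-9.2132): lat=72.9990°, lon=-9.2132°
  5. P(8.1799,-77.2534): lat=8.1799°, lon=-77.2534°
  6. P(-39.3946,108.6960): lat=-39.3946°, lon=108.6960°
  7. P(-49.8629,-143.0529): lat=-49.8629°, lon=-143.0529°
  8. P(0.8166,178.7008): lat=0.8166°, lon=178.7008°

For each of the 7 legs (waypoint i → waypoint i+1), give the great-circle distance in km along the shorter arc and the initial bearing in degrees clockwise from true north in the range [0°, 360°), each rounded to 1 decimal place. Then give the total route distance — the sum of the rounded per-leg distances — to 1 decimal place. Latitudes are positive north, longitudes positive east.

Leg 1: φ1=1.1143142, φ2=-0.8941758, Δφ=-2.0084900, Δλ=3.2283041 rad; a=sin²(Δφ/2)+cosφ1·cosφ2·sin²(Δλ/2)=0.9874151288; c=2·atan2(√a, √(1-a))=2.916754744; dist=6371·c=18582.644 ≈ 18582.6 km; running total=18582.6 km
Leg 1 bearing: y=sinΔλ·cosφ2=-0.05422737, x=cosφ1·sinφ2-sinφ1·cosφ2·cosΔλ=0.21625300; θ=atan2(y, x)=-14.0772° <0 so +360° → 345.9228° ≈ 345.9°
Leg 2: φ1=-0.8941758, φ2=-0.1689880, Δφ=0.7251878, Δλ=-1.1886687 rad; a=sin²(Δφ/2)+cosφ1·cosφ2·sin²(Δλ/2)=0.3193502717; c=2·atan2(√a, √(1-a))=1.201135215; dist=6371·c=7652.432 ≈ 7652.4 km; running total=26235.0 km
Leg 2 bearing: y=sinΔλ·cosφ2=-0.91465624, x=cosφ1·sinφ2-sinφ1·cosφ2·cosΔλ=0.18129167; θ=atan2(y, x)=-78.7889° <0 so +360° → 281.2111° ≈ 281.2°
Leg 3: φ1=-0.1689880, φ2=1.2740729, Δφ=1.4430609, Δλ=-0.5304230 rad; a=sin²(Δφ/2)+cosφ1·cosφ2·sin²(Δλ/2)=0.4561077730; c=2·atan2(√a, √(1-a))=1.482898734; dist=6371·c=9447.548 ≈ 9447.5 km; running total=35682.5 km
Leg 3 bearing: y=sinΔλ·cosφ2=-0.14791878, x=cosφ1·sinφ2-sinφ1·cosφ2·cosΔλ=0.98509590; θ=atan2(y, x)=-8.5395° <0 so +360° → 351.4605° ≈ 351.5°
Leg 4: φ1=1.2740729, φ2=0.1427662, Δφ=-1.1313067, Δλ=-1.1875255 rad; a=sin²(Δφ/2)+cosφ1·cosφ2·sin²(Δλ/2)=0.3778540402; c=2·atan2(√a, √(1-a))=1.324006906; dist=6371·c=8435.248 ≈ 8435.2 km; running total=44117.7 km
Leg 4 bearing: y=sinΔλ·cosφ2=-0.91801081, x=cosφ1·sinφ2-sinφ1·cosφ2·cosΔλ=-0.31237415; θ=atan2(y, x)=-108.7920° <0 so +360° → 251.2080° ≈ 251.2°
Leg 5: φ1=0.1427662, φ2=-0.6875655, Δφ=-0.8303317, Δλ=3.2454293 rad; a=sin²(Δφ/2)+cosφ1·cosφ2·sin²(Δλ/2)=0.9255556344; c=2·atan2(√a, √(1-a))=2.588894764; dist=6371·c=16493.849 ≈ 16493.8 km; running total=60611.5 km
Leg 5 bearing: y=sinΔλ·cosφ2=-0.08010013, x=cosφ1·sinφ2-sinφ1·cosφ2·cosΔλ=-0.51883868; θ=atan2(y, x)=-171.2238° <0 so +360° → 188.7762° ≈ 188.8°
Leg 6: φ1=-0.6875655, φ2=-0.8702718, Δφ=-0.1827063, Δλ=-4.3938472 rad; a=sin²(Δφ/2)+cosφ1·cosφ2·sin²(Δλ/2)=0.3354077164; c=2·atan2(√a, √(1-a))=1.235356445; dist=6371·c=7870.456 ≈ 7870.5 km; running total=68482.0 km
Leg 6 bearing: y=sinΔλ·cosφ2=0.61219003, x=cosφ1·sinφ2-sinφ1·cosφ2·cosΔλ=-0.71893038; θ=atan2(y, x)=139.5846° ≈ 139.6°
Leg 7: φ1=-0.8702718, φ2=0.0142524, Δφ=0.8845241, Δλ=5.6156614 rad; a=sin²(Δφ/2)+cosφ1·cosφ2·sin²(Δλ/2)=0.2523456060; c=2·atan2(√a, √(1-a))=1.052606078; dist=6371·c=6706.153 ≈ 6706.2 km; running total=75188.2 km
Leg 7 bearing: y=sinΔλ·cosφ2=-0.61898036, x=cosφ1·sinφ2-sinφ1·cosφ2·cosΔλ=0.60953467; θ=atan2(y, x)=-45.4405° <0 so +360° → 314.5595° ≈ 314.6°

Leg 1: dist=18582.6 km, bearing=345.9°
Leg 2: dist=7652.4 km, bearing=281.2°
Leg 3: dist=9447.5 km, bearing=351.5°
Leg 4: dist=8435.2 km, bearing=251.2°
Leg 5: dist=16493.8 km, bearing=188.8°
Leg 6: dist=7870.5 km, bearing=139.6°
Leg 7: dist=6706.2 km, bearing=314.6°
Total: 75188.2 km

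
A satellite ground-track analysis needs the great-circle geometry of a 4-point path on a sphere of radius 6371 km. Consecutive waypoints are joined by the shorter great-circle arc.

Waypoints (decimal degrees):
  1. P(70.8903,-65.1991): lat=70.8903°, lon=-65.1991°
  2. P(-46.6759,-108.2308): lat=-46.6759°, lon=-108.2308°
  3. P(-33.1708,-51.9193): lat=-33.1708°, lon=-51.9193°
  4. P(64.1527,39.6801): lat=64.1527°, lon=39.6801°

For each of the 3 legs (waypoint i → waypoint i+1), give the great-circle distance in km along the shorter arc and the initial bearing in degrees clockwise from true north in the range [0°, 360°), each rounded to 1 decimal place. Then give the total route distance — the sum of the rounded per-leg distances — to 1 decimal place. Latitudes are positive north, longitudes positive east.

Leg 1: φ1=1.2372691, φ2=-0.8146481, Δφ=-2.0519173, Δλ=-0.7510448 rad; a=sin²(Δφ/2)+cosφ1·cosφ2·sin²(Δλ/2)=0.7616009004; c=2·atan2(√a, √(1-a))=2.121400025; dist=6371·c=13515.440 ≈ 13515.4 km; running total=13515.4 km
Leg 1 bearing: y=sinΔλ·cosφ2=-0.46821328, x=cosφ1·sinφ2-sinφ1·cosφ2·cosΔλ=-0.71206474; θ=atan2(y, x)=-146.6734° <0 so +360° → 213.3266° ≈ 213.3°
Leg 2: φ1=-0.8146481, φ2=-0.5789397, Δφ=0.2357085, Δλ=0.9828211 rad; a=sin²(Δφ/2)+cosφ1·cosφ2·sin²(Δλ/2)=0.1417033283; c=2·atan2(√a, √(1-a))=0.771890501; dist=6371·c=4917.714 ≈ 4917.7 km; running total=18433.1 km
Leg 2 bearing: y=sinΔλ·cosφ2=0.69647480, x=cosφ1·sinφ2-sinφ1·cosφ2·cosΔλ=-0.03764092; θ=atan2(y, x)=93.0935° ≈ 93.1°
Leg 3: φ1=-0.5789397, φ2=1.1196758, Δφ=1.6986155, Δλ=1.5987111 rad; a=sin²(Δφ/2)+cosφ1·cosφ2·sin²(Δλ/2)=0.7512931482; c=2·atan2(√a, √(1-a))=2.097384084; dist=6371·c=13362.434 ≈ 13362.4 km; running total=31795.5 km
Leg 3 bearing: y=sinΔλ·cosφ2=0.43580435, x=cosφ1·sinφ2-sinφ1·cosφ2·cosΔλ=0.74664689; θ=atan2(y, x)=30.2713° ≈ 30.3°

Leg 1: dist=13515.4 km, bearing=213.3°
Leg 2: dist=4917.7 km, bearing=93.1°
Leg 3: dist=13362.4 km, bearing=30.3°
Total: 31795.5 km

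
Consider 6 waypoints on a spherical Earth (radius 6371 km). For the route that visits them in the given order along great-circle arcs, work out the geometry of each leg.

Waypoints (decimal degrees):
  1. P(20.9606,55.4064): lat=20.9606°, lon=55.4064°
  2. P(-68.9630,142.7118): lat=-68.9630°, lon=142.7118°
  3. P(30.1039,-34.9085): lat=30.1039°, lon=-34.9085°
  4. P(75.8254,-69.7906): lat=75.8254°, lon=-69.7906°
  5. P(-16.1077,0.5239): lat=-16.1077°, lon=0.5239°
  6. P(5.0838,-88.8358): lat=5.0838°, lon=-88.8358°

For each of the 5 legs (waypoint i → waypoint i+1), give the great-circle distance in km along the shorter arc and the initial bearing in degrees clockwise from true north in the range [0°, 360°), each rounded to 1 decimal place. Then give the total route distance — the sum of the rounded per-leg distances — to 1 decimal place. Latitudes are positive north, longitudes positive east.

Leg 1: dist=12070.2 km, bearing=157.8°
Leg 2: dist=15691.4 km, bearing=183.3°
Leg 3: dist=5414.5 km, bearing=349.3°
Leg 4: dist=11223.8 km, bearing=112.9°
Leg 5: dist=10096.0 km, bearing=275.1°
Total: 54495.9 km

Leg 1: φ1=0.3658315, φ2=-1.2036314, Δφ=-1.5694629, Δλ=1.5237667 rad; a=sin²(Δφ/2)+cosφ1·cosφ2·sin²(Δλ/2)=0.6590618620; c=2·atan2(√a, √(1-a))=1.894546064; dist=6371·c=12070.153 ≈ 12070.2 km; running total=12070.2 km
Leg 1 bearing: y=sinΔλ·cosφ2=0.35857384, x=cosφ1·sinφ2-sinφ1·cosφ2·cosΔλ=-0.87762298; θ=atan2(y, x)=157.7764° ≈ 157.8°
Leg 2: φ1=-1.2036314, φ2=0.5254122, Δφ=1.7290436, Δλ=-3.1000591 rad; a=sin²(Δφ/2)+cosφ1·cosφ2·sin²(Δλ/2)=0.8892116983; c=2·atan2(√a, √(1-a))=2.462946662; dist=6371·c=15691.433 ≈ 15691.4 km; running total=27761.6 km
Leg 2 bearing: y=sinΔλ·cosφ2=-0.03592111, x=cosφ1·sinφ2-sinφ1·cosφ2·cosΔλ=-0.62671101; θ=atan2(y, x)=-176.7196° <0 so +360° → 183.2804° ≈ 183.3°
Leg 3: φ1=0.5254122, φ2=1.3234029, Δφ=0.7979907, Δλ=-0.6088075 rad; a=sin²(Δφ/2)+cosφ1·cosφ2·sin²(Δλ/2)=0.1699579511; c=2·atan2(√a, √(1-a))=0.849865619; dist=6371·c=5414.494 ≈ 5414.5 km; running total=33176.1 km
Leg 3 bearing: y=sinΔλ·cosφ2=-0.14004295, x=cosφ1·sinφ2-sinφ1·cosφ2·cosΔλ=0.73802233; θ=atan2(y, x)=-10.7444° <0 so +360° → 349.2556° ≈ 349.3°
Leg 4: φ1=1.3234029, φ2=-0.2811324, Δφ=-1.6045353, Δλ=1.2272195 rad; a=sin²(Δφ/2)+cosφ1·cosφ2·sin²(Δλ/2)=0.5948731711; c=2·atan2(√a, √(1-a))=1.761700116; dist=6371·c=11223.791 ≈ 11223.8 km; running total=44399.9 km
Leg 4 bearing: y=sinΔλ·cosφ2=0.90459211, x=cosφ1·sinφ2-sinφ1·cosφ2·cosΔλ=-0.38171906; θ=atan2(y, x)=112.8787° ≈ 112.9°
Leg 5: φ1=-0.2811324, φ2=0.0887290, Δφ=0.3698614, Δλ=-1.5596210 rad; a=sin²(Δφ/2)+cosφ1·cosφ2·sin²(Δλ/2)=0.5069454358; c=2·atan2(√a, √(1-a))=1.584687645; dist=6371·c=10096.045 ≈ 10096.0 km; running total=54495.9 km
Leg 5 bearing: y=sinΔλ·cosφ2=-0.99600396, x=cosφ1·sinφ2-sinφ1·cosφ2·cosΔλ=0.08822217; θ=atan2(y, x)=-84.9382° <0 so +360° → 275.0618° ≈ 275.1°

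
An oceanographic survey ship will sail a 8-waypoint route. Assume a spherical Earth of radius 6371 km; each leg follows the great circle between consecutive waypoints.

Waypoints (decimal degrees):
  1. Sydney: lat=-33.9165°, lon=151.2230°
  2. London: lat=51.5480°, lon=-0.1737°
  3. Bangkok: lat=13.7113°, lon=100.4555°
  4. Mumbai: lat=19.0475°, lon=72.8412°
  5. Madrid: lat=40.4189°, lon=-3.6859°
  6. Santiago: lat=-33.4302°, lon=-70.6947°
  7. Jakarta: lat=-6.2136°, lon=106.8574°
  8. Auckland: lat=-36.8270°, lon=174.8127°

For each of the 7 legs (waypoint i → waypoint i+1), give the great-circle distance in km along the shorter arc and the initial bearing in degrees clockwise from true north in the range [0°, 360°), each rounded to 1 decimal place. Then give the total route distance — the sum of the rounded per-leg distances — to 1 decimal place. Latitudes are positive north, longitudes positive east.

Leg 1: φ1=-0.5919546, φ2=0.8996823, Δφ=1.4916369, Δλ=-2.6423709 rad; a=sin²(Δφ/2)+cosφ1·cosφ2·sin²(Δλ/2)=0.9450215545; c=2·atan2(√a, √(1-a))=2.668236051; dist=6371·c=16999.332 ≈ 16999.3 km; running total=16999.3 km
Leg 1 bearing: y=sinΔλ·cosφ2=-0.29771018, x=cosφ1·sinφ2-sinφ1·cosφ2·cosΔλ=0.34524182; θ=atan2(y, x)=-40.7720° <0 so +360° → 319.2280° ≈ 319.2°
Leg 2: φ1=0.8996823, φ2=0.2393073, Δφ=-0.6603750, Δλ=1.7563109 rad; a=sin²(Δφ/2)+cosφ1·cosφ2·sin²(Δλ/2)=0.4629047626; c=2·atan2(√a, √(1-a))=1.496537623; dist=6371·c=9534.441 ≈ 9534.4 km; running total=26533.7 km
Leg 2 bearing: y=sinΔλ·cosφ2=0.95483284, x=cosφ1·sinφ2-sinφ1·cosφ2·cosΔλ=0.28773255; θ=atan2(y, x)=73.2302° ≈ 73.2°
Leg 3: φ1=0.2393073, φ2=0.3324416, Δφ=0.0931343, Δλ=-0.4819605 rad; a=sin²(Δφ/2)+cosφ1·cosφ2·sin²(Δλ/2)=0.0544702896; c=2·atan2(√a, √(1-a))=0.471122370; dist=6371·c=3001.521 ≈ 3001.5 km; running total=29535.2 km
Leg 3 bearing: y=sinΔλ·cosφ2=-0.43813887, x=cosφ1·sinφ2-sinφ1·cosφ2·cosΔλ=0.11852190; θ=atan2(y, x)=-74.8631° <0 so +360° → 285.1369° ≈ 285.1°
Leg 4: φ1=0.3324416, φ2=0.7054429, Δφ=0.3730013, Δλ=-1.3356499 rad; a=sin²(Δφ/2)+cosφ1·cosφ2·sin²(Δλ/2)=0.3103685362; c=2·atan2(√a, √(1-a))=1.181796747; dist=6371·c=7529.227 ≈ 7529.2 km; running total=37064.4 km
Leg 4 bearing: y=sinΔλ·cosφ2=-0.74037300, x=cosφ1·sinφ2-sinφ1·cosφ2·cosΔλ=0.55498420; θ=atan2(y, x)=-53.1447° <0 so +360° → 306.8553° ≈ 306.9°
Leg 5: φ1=0.7054429, φ2=-0.5834671, Δφ=-1.2889099, Δλ=-1.1695242 rad; a=sin²(Δφ/2)+cosφ1·cosφ2·sin²(Δλ/2)=0.5545161923; c=2·atan2(√a, √(1-a))=1.680045906; dist=6371·c=10703.572 ≈ 10703.6 km; running total=47768.0 km
Leg 5 bearing: y=sinΔλ·cosφ2=-0.76826439, x=cosφ1·sinφ2-sinφ1·cosφ2·cosΔλ=-0.63077870; θ=atan2(y, x)=-129.3875° <0 so +360° → 230.6125° ≈ 230.6°
Leg 6: φ1=-0.5834671, φ2=-0.1084478, Δφ=0.4750193, Δλ=3.0988687 rad; a=sin²(Δφ/2)+cosφ1·cosφ2·sin²(Δλ/2)=0.8846343266; c=2·atan2(√a, √(1-a))=2.448492037; dist=6371·c=15599.343 ≈ 15599.3 km; running total=63367.3 km
Leg 6 bearing: y=sinΔλ·cosφ2=0.04246000, x=cosφ1·sinφ2-sinφ1·cosφ2·cosΔλ=-0.63751305; θ=atan2(y, x)=176.1896° ≈ 176.2°
Leg 7: φ1=-0.1084478, φ2=-0.6427524, Δφ=-0.5343046, Δλ=1.1860437 rad; a=sin²(Δφ/2)+cosφ1·cosφ2·sin²(Δλ/2)=0.3182281053; c=2·atan2(√a, √(1-a))=1.198727168; dist=6371·c=7637.091 ≈ 7637.1 km; running total=71004.4 km
Leg 7 bearing: y=sinΔλ·cosφ2=0.74192923, x=cosφ1·sinφ2-sinφ1·cosφ2·cosΔλ=-0.56336217; θ=atan2(y, x)=127.2102° ≈ 127.2°

Leg 1: dist=16999.3 km, bearing=319.2°
Leg 2: dist=9534.4 km, bearing=73.2°
Leg 3: dist=3001.5 km, bearing=285.1°
Leg 4: dist=7529.2 km, bearing=306.9°
Leg 5: dist=10703.6 km, bearing=230.6°
Leg 6: dist=15599.3 km, bearing=176.2°
Leg 7: dist=7637.1 km, bearing=127.2°
Total: 71004.4 km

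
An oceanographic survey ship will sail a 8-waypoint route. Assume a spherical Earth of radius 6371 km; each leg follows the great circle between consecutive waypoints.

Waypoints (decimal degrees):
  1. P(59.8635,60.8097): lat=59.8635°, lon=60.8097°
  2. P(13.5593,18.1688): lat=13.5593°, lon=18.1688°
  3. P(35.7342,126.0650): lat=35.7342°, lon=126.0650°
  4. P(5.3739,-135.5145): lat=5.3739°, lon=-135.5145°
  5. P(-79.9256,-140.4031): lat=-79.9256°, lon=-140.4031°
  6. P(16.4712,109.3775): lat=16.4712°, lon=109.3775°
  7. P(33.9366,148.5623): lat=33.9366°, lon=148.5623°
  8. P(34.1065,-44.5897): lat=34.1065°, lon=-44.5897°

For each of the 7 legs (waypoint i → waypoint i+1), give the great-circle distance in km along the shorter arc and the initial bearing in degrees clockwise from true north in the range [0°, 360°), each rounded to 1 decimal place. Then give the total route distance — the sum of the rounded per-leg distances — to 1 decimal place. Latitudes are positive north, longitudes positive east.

Leg 1: dist=6206.9 km, bearing=232.8°
Leg 2: dist=10681.3 km, bearing=51.0°
Leg 3: dist=10413.3 km, bearing=80.7°
Leg 4: dist=9488.9 km, bearing=180.9°
Leg 5: dist=12198.4 km, bearing=252.9°
Leg 6: dist=4358.5 km, bearing=56.0°
Leg 7: dist=12325.7 km, bearing=11.6°
Total: 65673.0 km

Leg 1: φ1=1.0448152, φ2=0.2366544, Δφ=-0.8081607, Δλ=-0.7442241 rad; a=sin²(Δφ/2)+cosφ1·cosφ2·sin²(Δλ/2)=0.2191045622; c=2·atan2(√a, √(1-a))=0.974247337; dist=6371·c=6206.930 ≈ 6206.9 km; running total=6206.9 km
Leg 1 bearing: y=sinΔλ·cosφ2=-0.65852058, x=cosφ1·sinφ2-sinφ1·cosφ2·cosΔλ=-0.50074111; θ=atan2(y, x)=-127.2495° <0 so +360° → 232.7505° ≈ 232.8°
Leg 2: φ1=0.2366544, φ2=0.6236794, Δφ=0.3870250, Δλ=1.8831439 rad; a=sin²(Δφ/2)+cosφ1·cosφ2·sin²(Δλ/2)=0.5527813186; c=2·atan2(√a, √(1-a))=1.676556009; dist=6371·c=10681.338 ≈ 10681.3 km; running total=16888.2 km
Leg 2 bearing: y=sinΔλ·cosφ2=0.77245909, x=cosφ1·sinφ2-sinφ1·cosφ2·cosΔλ=0.62622958; θ=atan2(y, x)=50.9685° ≈ 51.0°
Leg 3: φ1=0.6236794, φ2=0.0937922, Δφ=-0.5298872, Δλ=-4.5654235 rad; a=sin²(Δφ/2)+cosφ1·cosφ2·sin²(Δλ/2)=0.5318243745; c=2·atan2(√a, √(1-a))=1.634488130; dist=6371·c=10413.324 ≈ 10413.3 km; running total=27301.5 km
Leg 3 bearing: y=sinΔλ·cosφ2=0.98487211, x=cosφ1·sinφ2-sinφ1·cosφ2·cosΔλ=0.16116996; θ=atan2(y, x)=80.7062° ≈ 80.7°
Leg 4: φ1=0.0937922, φ2=-1.3949649, Δφ=-1.4887571, Δλ=-0.0853222 rad; a=sin²(Δφ/2)+cosφ1·cosφ2·sin²(Δλ/2)=0.4593431667; c=2·atan2(√a, √(1-a))=1.489392786; dist=6371·c=9488.921 ≈ 9488.9 km; running total=36790.4 km
Leg 4 bearing: y=sinΔλ·cosφ2=-0.01490703, x=cosφ1·sinφ2-sinφ1·cosφ2·cosΔλ=-0.99657708; θ=atan2(y, x)=-179.1430° <0 so +360° → 180.8570° ≈ 180.9°
Leg 5: φ1=-1.3949649, φ2=0.2874767, Δφ=1.6824415, Δλ=4.3594939 rad; a=sin²(Δφ/2)+cosφ1·cosφ2·sin²(Δλ/2)=0.6685690728; c=2·atan2(√a, √(1-a))=1.914671743; dist=6371·c=12198.374 ≈ 12198.4 km; running total=48988.8 km
Leg 5 bearing: y=sinΔλ·cosφ2=-0.89986733, x=cosφ1·sinφ2-sinφ1·cosφ2·cosΔλ=-0.27672488; θ=atan2(y, x)=-107.0936° <0 so +360° → 252.9064° ≈ 252.9°
Leg 6: φ1=0.2874767, φ2=0.5923054, Δφ=0.3048287, Δλ=0.6839038 rad; a=sin²(Δφ/2)+cosφ1·cosφ2·sin²(Δλ/2)=0.1125121911; c=2·atan2(√a, √(1-a))=0.684119813; dist=6371·c=4358.527 ≈ 4358.5 km; running total=53347.3 km
Leg 6 bearing: y=sinΔλ·cosφ2=0.52419621, x=cosφ1·sinφ2-sinφ1·cosφ2·cosΔλ=0.35303133; θ=atan2(y, x)=56.0408° ≈ 56.0°
Leg 7: φ1=0.5923054, φ2=0.5952707, Δφ=0.0029653, Δλ=-3.3711384 rad; a=sin²(Δφ/2)+cosφ1·cosφ2·sin²(Δλ/2)=0.6779450865; c=2·atan2(√a, √(1-a))=1.934662759; dist=6371·c=12325.736 ≈ 12325.7 km; running total=65673.0 km
Leg 7 bearing: y=sinΔλ·cosφ2=0.18839837, x=cosφ1·sinφ2-sinφ1·cosφ2·cosΔλ=0.91534050; θ=atan2(y, x)=11.6304° ≈ 11.6°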